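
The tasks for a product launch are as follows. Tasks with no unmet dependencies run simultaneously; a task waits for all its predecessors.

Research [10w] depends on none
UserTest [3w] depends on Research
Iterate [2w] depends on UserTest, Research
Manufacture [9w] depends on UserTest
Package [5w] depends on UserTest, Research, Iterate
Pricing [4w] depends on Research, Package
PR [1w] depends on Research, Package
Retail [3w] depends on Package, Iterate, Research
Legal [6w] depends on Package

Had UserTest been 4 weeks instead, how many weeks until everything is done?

27

As given, the longest chain is Research→UserTest→Iterate→Package→Legal = 10+3+2+5+6 = 26, so the finish is 26 weeks.
UserTest is on the critical path; changing it to 4 makes that path 27 weeks.
That remains the longest chain; total 27 weeks.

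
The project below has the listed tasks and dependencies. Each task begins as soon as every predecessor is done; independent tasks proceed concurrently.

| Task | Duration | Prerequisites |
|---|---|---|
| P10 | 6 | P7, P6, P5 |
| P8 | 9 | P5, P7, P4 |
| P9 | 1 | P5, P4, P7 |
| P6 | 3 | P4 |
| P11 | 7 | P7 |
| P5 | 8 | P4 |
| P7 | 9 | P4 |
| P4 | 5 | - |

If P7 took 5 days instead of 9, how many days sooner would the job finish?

Critical path before the change: P4→P7→P8 = 5+9+9 = 23 giving 23 days.
P7 is on the critical path; changing it to 5 makes that path 19 days.
The binding chain switches to P4→P5→P8 = 5+8+9 = 22; finish 22 days.
Change in finish: 22 − 23 = -1 days.

1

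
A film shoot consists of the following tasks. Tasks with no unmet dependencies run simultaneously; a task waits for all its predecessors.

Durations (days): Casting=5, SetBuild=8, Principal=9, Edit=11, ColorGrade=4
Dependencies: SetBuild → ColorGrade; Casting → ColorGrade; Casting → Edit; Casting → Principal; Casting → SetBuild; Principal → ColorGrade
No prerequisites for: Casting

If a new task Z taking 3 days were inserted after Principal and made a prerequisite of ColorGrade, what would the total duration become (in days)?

21

Originally the job takes 18 days.
With Z inserted, ColorGrade now waits for max(Casting, Principal, SetBuild, Z).
New critical path: Casting→Principal→Z→ColorGrade = 5+9+3+4 = 21 ⇒ 21 days.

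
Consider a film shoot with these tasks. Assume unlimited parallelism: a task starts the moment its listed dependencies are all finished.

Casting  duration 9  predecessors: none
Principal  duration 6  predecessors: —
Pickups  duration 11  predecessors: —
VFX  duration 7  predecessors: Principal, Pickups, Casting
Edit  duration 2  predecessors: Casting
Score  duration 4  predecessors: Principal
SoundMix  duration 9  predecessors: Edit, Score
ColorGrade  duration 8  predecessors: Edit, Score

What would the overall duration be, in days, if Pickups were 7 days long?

Baseline: Casting→Edit→SoundMix = 9+2+9 = 20 → 20 days.
Pickups is off the critical path — its longest chain is 18 days, giving 2 of slack.
The critical path is still Casting→Edit→SoundMix; finish is now 20 days.

20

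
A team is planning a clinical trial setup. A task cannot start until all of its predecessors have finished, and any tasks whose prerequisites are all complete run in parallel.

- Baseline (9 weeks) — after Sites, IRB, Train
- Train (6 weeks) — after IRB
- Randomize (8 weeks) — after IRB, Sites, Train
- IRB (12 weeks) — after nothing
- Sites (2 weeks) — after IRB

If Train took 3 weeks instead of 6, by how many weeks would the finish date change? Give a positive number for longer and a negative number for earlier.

-3

The binding path is IRB→Train→Baseline = 12+6+9 = 27; finish at 27 weeks.
Since Train is critical, the -3 change carries straight to that chain (now 24 weeks).
No other chain overtakes it, so the finish is 24 weeks.
Change in finish: 24 − 27 = -3 weeks.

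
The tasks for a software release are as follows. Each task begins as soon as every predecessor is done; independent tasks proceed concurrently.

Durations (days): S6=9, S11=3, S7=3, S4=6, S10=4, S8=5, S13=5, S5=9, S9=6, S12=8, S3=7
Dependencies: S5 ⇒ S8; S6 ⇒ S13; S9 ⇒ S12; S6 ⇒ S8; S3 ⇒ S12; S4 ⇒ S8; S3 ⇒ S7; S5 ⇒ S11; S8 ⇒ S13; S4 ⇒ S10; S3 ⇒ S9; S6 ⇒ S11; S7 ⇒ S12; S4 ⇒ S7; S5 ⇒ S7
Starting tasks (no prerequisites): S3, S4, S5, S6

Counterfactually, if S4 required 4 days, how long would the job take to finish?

21

The binding path is S3→S9→S12 = 7+6+8 = 21; finish at 21 days.
S4 has 4 days of float (longest path through it is 17).
No other chain overtakes it, so the finish is 21 days.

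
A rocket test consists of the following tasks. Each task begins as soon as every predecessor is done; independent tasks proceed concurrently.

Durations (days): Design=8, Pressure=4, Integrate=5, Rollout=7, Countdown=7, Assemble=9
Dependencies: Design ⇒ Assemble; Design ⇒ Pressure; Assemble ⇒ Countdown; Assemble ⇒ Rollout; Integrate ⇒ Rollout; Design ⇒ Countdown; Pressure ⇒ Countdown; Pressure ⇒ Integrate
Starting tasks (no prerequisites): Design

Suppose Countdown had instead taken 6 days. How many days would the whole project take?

As given, the longest chain is Design→Assemble→Countdown = 8+9+7 = 24, so the finish is 24 days.
Since Countdown is critical, the -1 change carries straight to that chain (now 23 days).
New critical path: Design→Assemble→Rollout = 8+9+7 = 24 ⇒ 24 days.

24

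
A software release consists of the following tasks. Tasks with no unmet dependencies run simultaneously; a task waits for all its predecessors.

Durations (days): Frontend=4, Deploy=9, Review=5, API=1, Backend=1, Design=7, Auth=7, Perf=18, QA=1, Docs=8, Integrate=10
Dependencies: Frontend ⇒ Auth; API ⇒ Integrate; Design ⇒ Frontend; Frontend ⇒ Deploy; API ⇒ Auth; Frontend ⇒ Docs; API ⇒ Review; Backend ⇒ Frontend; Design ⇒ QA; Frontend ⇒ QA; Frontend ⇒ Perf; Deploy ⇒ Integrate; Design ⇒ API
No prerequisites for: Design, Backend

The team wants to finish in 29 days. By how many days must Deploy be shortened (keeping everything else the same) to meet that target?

Current finish: 30 days; target: 29.
Deploy is on every critical path, so each day cut from Deploy cuts the finish by one (this holds down to a finish of 29).
Need 30 − 29 = 1 day off Deploy → Deploy becomes 8 days, finish becomes 29.

1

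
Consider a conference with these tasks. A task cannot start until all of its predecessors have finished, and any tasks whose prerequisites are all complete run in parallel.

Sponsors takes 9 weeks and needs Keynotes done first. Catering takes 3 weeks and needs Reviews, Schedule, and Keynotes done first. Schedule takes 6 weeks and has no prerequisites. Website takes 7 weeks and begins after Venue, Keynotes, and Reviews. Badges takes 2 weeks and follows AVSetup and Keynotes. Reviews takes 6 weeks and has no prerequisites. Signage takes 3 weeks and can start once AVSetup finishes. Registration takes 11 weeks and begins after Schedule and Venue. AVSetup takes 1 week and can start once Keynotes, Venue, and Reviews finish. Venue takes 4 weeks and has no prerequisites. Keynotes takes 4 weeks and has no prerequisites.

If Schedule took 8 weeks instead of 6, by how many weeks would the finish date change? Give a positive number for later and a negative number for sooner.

As given, the longest chain is Schedule→Registration = 6+11 = 17, so the finish is 17 weeks.
Since Schedule is critical, the +2 change carries straight to that chain (now 19 weeks).
No other chain overtakes it, so the finish is 19 weeks.
Change in finish: 19 − 17 = +2 weeks.

2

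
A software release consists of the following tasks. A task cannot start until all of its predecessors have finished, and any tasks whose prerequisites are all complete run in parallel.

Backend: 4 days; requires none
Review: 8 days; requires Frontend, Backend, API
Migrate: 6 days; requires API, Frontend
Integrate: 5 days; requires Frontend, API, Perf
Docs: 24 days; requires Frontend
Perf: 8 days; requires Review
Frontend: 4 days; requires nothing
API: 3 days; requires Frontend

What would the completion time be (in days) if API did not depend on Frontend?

Original critical path: Frontend→API→Review→Perf→Integrate = 4+3+8+8+5 = 28 ⇒ 28 days.
Without Frontend→API, API's earliest start moves from 4 to 0.
The longest chain is now Frontend→Docs = 4+24 = 28, so the job takes 28 days.

28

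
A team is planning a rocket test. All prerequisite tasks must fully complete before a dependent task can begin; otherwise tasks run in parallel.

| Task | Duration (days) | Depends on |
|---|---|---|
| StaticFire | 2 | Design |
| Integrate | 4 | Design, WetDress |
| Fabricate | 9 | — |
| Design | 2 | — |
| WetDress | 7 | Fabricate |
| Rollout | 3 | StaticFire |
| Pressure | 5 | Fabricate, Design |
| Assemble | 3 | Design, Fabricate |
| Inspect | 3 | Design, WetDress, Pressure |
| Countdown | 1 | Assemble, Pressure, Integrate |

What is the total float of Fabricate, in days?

The longest chain is Fabricate→WetDress→Integrate→Countdown = 9+7+4+1 = 21; overall finish 21 days.
The longest chain containing Fabricate totals 21 days.
So Fabricate can slip 9 − 9 = 0 days.

0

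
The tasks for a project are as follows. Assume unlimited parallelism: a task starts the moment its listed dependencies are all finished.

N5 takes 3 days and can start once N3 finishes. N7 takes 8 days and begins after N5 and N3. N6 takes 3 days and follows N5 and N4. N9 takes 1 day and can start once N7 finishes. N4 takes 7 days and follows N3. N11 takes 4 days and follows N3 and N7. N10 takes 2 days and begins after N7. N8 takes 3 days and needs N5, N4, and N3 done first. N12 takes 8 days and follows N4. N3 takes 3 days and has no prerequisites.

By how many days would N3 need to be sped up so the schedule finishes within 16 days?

Current finish: 18 days; target: 16.
N3 is on every critical path, so each day cut from N3 cuts the finish by one (this holds down to a finish of 16).
Need 18 − 16 = 2 days off N3 → N3 becomes 1 day, finish becomes 16.

2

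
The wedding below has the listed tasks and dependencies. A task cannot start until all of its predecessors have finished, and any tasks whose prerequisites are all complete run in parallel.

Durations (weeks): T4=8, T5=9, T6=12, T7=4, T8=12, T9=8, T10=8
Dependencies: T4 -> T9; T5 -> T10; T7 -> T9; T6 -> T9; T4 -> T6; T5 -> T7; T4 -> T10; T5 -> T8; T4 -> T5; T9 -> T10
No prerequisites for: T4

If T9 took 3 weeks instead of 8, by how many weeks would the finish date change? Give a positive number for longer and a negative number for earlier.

-5

Actual critical path: T4→T5→T7→T9→T10 = 8+9+4+8+8 = 37 ⇒ 37 weeks.
T9 lies on that path, so at 3 weeks the path becomes 32 weeks.
The critical path is still T4→T5→T7→T9→T10; finish is now 32 weeks.
Change in finish: 32 − 37 = -5 weeks.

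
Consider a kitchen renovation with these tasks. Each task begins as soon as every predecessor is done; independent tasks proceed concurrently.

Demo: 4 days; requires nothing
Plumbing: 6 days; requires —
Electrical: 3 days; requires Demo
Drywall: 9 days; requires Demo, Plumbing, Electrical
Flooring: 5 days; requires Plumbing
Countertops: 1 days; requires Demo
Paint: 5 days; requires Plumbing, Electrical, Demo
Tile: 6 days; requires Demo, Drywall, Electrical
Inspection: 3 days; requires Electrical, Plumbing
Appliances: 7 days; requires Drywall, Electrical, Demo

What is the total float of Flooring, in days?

12

Demo→Electrical→Drywall→Appliances = 4+3+9+7 = 23 sets the makespan at 23 days.
Flooring finishes as early as 11 and must finish by 23.
Float = 23 − 11 = 12.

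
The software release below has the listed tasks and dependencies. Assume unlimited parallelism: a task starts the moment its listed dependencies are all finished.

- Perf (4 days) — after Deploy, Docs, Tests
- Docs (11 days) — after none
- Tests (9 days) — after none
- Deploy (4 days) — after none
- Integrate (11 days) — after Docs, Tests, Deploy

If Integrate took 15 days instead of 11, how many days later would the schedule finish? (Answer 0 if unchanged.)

Actual critical path: Docs→Integrate = 11+11 = 22 ⇒ 22 days.
Integrate lies on that path, so at 15 days the path becomes 26 days.
The critical path is still Docs→Integrate; finish is now 26 days.
Change in finish: 26 − 22 = +4 days.

4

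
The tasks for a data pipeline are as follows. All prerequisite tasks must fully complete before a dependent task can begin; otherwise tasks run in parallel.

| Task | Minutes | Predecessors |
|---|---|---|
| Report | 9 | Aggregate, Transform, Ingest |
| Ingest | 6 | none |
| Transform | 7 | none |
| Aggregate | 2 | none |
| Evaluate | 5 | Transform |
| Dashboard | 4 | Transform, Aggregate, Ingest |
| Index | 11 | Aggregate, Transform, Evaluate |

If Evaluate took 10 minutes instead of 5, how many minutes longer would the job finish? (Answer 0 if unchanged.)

5

Actual critical path: Transform→Evaluate→Index = 7+5+11 = 23 ⇒ 23 minutes.
Evaluate lies on that path, so at 10 minutes the path becomes 28 minutes.
The critical path is still Transform→Evaluate→Index; finish is now 28 minutes.
Change in finish: 28 − 23 = +5 minutes.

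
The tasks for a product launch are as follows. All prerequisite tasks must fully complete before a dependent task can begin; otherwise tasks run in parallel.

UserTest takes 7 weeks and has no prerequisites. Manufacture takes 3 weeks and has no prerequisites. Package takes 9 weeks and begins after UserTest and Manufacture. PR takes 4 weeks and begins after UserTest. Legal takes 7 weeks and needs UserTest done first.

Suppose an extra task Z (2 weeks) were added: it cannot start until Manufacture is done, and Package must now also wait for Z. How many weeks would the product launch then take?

Originally the product launch takes 16 weeks.
With Z inserted, Package now waits for max(UserTest, Manufacture, Z).
New critical path: UserTest→Package = 7+9 = 16 ⇒ 16 weeks.

16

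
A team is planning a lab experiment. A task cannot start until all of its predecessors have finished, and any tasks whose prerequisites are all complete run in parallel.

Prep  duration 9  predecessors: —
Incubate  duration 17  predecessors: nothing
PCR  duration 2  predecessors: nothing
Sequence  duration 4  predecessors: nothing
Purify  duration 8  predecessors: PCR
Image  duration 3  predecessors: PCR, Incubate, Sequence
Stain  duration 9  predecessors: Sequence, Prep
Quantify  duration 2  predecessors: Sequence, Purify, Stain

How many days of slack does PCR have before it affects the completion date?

8

Prep→Stain→Quantify = 9+9+2 = 20 sets the makespan at 20 days.
PCR finishes as early as 2 and must finish by 10.
So PCR can slip 10 − 2 = 8 days.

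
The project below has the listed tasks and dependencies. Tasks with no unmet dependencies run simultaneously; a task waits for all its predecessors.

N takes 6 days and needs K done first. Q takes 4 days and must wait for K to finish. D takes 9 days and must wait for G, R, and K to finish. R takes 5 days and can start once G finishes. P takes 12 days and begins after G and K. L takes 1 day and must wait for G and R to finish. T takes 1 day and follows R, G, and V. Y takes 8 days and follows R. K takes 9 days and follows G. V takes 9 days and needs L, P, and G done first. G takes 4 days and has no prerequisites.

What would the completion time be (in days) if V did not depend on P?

Original critical path: G→K→P→V→T = 4+9+12+9+1 = 35 ⇒ 35 days.
Without P→V, V's earliest start moves from 25 to 10.
After: G→K→P = 4+9+12 = 25 → 25 days.

25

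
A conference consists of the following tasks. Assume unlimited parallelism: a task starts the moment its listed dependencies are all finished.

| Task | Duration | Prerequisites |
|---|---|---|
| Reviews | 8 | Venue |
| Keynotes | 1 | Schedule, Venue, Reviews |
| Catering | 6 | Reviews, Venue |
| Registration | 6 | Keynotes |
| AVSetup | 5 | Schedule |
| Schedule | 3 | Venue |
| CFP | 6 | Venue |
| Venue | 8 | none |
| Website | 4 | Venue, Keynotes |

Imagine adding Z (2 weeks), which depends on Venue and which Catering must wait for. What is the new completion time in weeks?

Originally the job takes 23 weeks.
With Z inserted, Catering now waits for max(Reviews, Venue, Z).
New critical path: Venue→Reviews→Keynotes→Registration = 8+8+1+6 = 23 ⇒ 23 weeks.

23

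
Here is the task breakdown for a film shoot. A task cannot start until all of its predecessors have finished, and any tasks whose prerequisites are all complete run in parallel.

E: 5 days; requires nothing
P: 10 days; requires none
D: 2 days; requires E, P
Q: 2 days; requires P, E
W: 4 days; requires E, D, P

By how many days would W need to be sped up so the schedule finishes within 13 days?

Current finish: 16 days; target: 13.
W is on every critical path, so each day cut from W cuts the finish by one (this holds down to a finish of 13).
Need 16 − 13 = 3 days off W → W becomes 1 day, finish becomes 13.

3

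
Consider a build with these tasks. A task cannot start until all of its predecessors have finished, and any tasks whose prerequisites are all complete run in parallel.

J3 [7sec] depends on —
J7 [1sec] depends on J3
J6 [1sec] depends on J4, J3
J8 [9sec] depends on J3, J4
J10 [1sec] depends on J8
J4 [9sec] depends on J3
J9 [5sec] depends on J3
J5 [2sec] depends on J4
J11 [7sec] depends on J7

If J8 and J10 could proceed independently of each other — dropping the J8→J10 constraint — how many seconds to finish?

25

Original critical path: J3→J4→J8→J10 = 7+9+9+1 = 26 ⇒ 26 seconds.
Without J8→J10, J10's earliest start moves from 25 to 0.
The longest chain is now J3→J4→J8 = 7+9+9 = 25, so the job takes 25 seconds.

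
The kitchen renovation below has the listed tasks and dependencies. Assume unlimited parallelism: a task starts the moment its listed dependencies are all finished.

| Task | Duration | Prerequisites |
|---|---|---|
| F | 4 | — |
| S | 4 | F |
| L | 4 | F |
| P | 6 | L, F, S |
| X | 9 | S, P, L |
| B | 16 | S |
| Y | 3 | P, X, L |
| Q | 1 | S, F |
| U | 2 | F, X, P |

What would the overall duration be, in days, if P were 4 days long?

Baseline: F→S→P→X→Y = 4+4+6+9+3 = 26 → 26 days.
Since P is critical, the -2 change carries straight to that chain (now 24 days).
That remains the longest chain; total 24 days.

24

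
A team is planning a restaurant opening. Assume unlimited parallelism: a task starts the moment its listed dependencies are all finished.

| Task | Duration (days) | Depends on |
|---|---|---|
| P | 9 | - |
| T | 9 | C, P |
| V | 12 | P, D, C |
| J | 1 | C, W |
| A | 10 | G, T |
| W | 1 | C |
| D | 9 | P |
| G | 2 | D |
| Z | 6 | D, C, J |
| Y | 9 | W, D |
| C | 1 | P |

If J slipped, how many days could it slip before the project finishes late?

12

The longest chain is P→D→V = 9+9+12 = 30; overall finish 30 days.
J finishes as early as 12 and must finish by 24.
So J can slip 24 − 12 = 12 days.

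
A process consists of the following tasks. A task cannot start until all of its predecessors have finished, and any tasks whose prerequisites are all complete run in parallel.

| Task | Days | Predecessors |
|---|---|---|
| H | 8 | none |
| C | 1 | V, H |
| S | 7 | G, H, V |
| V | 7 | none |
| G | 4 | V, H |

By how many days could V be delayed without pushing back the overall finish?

1

Critical path: H→G→S = 8+4+7 = 19, so the finish is 19 days.
Longest path through V: 18 days (earliest finish 7, latest finish 8).
Float = 19 − 18 = 1.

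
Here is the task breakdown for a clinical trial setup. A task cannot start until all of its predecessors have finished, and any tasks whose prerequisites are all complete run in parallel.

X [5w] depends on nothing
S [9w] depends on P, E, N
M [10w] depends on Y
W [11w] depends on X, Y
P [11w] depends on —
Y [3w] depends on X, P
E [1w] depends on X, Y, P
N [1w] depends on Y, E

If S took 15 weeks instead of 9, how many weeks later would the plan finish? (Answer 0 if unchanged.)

6

Baseline: P→Y→E→N→S = 11+3+1+1+9 = 25 → 25 weeks.
S is on the critical path; changing it to 15 makes that path 31 weeks.
No other chain overtakes it, so the finish is 31 weeks.
Change in finish: 31 − 25 = +6 weeks.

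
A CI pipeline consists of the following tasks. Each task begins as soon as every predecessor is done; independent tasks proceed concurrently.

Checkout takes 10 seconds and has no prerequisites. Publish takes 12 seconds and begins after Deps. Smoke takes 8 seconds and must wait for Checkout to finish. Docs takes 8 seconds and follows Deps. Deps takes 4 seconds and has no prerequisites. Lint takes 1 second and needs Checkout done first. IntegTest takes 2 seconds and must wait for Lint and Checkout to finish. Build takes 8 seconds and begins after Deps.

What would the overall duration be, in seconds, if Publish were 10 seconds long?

18

Baseline: Checkout→Smoke = 10+8 = 18 → 18 seconds.
The longest path through Publish is only 16 seconds, so Publish has float 2.
That remains the longest chain; total 18 seconds.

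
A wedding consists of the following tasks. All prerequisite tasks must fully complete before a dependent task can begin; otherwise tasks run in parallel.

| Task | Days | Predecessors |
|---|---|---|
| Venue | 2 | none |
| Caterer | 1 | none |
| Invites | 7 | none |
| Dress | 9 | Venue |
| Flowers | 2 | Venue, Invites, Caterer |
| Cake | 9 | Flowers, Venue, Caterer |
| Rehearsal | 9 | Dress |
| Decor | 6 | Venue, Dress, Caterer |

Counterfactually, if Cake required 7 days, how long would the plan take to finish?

Critical path before the change: Venue→Dress→Rehearsal = 2+9+9 = 20 giving 20 days.
Cake has 2 days of float (longest path through it is 18).
That remains the longest chain; total 20 days.

20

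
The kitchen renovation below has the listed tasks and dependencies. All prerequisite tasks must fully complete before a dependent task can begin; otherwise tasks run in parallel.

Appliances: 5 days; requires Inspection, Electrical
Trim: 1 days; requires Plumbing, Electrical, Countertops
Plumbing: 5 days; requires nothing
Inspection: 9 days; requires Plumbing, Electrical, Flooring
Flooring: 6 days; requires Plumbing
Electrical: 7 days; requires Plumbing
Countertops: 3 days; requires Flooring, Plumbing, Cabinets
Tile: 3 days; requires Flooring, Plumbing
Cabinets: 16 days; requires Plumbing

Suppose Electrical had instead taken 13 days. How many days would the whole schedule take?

32

Baseline: Plumbing→Electrical→Inspection→Appliances = 5+7+9+5 = 26 → 26 days.
Since Electrical is critical, the +6 change carries straight to that chain (now 32 days).
That remains the longest chain; total 32 days.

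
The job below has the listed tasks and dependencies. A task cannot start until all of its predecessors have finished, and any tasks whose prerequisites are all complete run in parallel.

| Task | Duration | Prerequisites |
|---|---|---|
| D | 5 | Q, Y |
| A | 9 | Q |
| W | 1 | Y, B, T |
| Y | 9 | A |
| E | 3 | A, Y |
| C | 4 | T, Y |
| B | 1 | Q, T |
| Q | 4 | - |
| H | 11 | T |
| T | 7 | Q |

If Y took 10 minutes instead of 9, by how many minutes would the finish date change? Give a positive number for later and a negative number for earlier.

1

As given, the longest chain is Q→A→Y→D = 4+9+9+5 = 27, so the finish is 27 minutes.
Since Y is critical, the +1 change carries straight to that chain (now 28 minutes).
The critical path is still Q→A→Y→D; finish is now 28 minutes.
Change in finish: 28 − 27 = +1 minutes.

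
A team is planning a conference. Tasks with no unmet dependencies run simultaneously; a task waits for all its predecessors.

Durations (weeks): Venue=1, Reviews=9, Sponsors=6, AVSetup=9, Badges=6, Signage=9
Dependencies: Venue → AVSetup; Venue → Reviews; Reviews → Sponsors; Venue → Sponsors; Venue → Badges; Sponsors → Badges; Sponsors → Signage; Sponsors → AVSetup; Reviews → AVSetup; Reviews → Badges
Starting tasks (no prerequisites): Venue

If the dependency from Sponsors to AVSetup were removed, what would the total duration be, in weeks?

With the dependency in place, Venue→Reviews→Sponsors→AVSetup = 1+9+6+9 = 25 sets the finish at 25 weeks.
Without Sponsors→AVSetup, AVSetup's earliest start moves from 16 to 10.
The longest chain is now Venue→Reviews→Sponsors→Signage = 1+9+6+9 = 25, so the conference takes 25 weeks.

25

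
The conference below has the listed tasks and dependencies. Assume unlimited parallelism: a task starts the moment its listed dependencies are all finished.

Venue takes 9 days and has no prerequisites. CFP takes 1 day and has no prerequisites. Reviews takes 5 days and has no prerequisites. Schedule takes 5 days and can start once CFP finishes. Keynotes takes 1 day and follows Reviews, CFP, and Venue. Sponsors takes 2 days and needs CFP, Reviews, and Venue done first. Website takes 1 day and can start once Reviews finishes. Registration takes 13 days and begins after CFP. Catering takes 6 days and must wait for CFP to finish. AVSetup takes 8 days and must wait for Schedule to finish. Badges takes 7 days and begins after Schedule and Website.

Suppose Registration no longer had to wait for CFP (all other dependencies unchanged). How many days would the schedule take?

Original critical path: CFP→Schedule→AVSetup = 1+5+8 = 14 ⇒ 14 days.
Without CFP→Registration, Registration's earliest start moves from 1 to 0.
After: CFP→Schedule→AVSetup = 1+5+8 = 14 → 14 days.

14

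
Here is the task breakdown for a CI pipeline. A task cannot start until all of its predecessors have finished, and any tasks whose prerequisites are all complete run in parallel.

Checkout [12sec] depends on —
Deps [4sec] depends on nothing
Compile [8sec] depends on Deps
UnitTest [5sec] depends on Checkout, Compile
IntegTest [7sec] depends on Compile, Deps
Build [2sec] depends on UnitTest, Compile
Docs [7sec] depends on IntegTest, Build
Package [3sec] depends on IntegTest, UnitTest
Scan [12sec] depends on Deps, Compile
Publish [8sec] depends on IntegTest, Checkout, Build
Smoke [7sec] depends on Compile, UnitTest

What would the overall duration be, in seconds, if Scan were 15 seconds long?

Actual critical path: Checkout→UnitTest→Build→Publish = 12+5+2+8 = 27 ⇒ 27 seconds.
The longest path through Scan is only 24 seconds, so Scan has float 3.
The critical path is still Checkout→UnitTest→Build→Publish; finish is now 27 seconds.

27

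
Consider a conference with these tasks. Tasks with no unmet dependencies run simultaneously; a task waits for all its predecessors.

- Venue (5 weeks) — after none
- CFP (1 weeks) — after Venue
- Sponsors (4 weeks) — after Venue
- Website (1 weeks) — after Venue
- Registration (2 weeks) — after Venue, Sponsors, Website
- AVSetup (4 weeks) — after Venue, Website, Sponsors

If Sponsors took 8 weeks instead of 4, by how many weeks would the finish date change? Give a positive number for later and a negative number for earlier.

As given, the longest chain is Venue→Sponsors→AVSetup = 5+4+4 = 13, so the finish is 13 weeks.
Since Sponsors is critical, the +4 change carries straight to that chain (now 17 weeks).
The critical path is still Venue→Sponsors→AVSetup; finish is now 17 weeks.
Change in finish: 17 − 13 = +4 weeks.

4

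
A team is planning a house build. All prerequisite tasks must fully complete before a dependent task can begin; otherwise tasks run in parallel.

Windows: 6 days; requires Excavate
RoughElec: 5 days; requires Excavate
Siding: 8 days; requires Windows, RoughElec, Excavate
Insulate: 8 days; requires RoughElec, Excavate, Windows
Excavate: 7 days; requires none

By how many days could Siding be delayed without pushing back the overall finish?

The longest chain is Excavate→Windows→Insulate = 7+6+8 = 21; overall finish 21 days.
Siding finishes as early as 21 and must finish by 21.
So Siding can slip 21 − 21 = 0 days.

0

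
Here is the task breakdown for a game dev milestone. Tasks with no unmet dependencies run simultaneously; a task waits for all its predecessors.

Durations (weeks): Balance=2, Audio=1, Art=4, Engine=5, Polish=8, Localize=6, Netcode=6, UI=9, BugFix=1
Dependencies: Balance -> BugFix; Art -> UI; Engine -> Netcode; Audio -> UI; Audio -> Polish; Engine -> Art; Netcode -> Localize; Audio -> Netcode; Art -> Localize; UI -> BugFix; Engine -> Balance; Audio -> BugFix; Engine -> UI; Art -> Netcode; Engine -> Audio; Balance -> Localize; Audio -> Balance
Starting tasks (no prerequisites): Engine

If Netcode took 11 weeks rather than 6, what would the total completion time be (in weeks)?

Actual critical path: Engine→Art→Netcode→Localize = 5+4+6+6 = 21 ⇒ 21 weeks.
Netcode is on the critical path; changing it to 11 makes that path 26 weeks.
The critical path is still Engine→Art→Netcode→Localize; finish is now 26 weeks.

26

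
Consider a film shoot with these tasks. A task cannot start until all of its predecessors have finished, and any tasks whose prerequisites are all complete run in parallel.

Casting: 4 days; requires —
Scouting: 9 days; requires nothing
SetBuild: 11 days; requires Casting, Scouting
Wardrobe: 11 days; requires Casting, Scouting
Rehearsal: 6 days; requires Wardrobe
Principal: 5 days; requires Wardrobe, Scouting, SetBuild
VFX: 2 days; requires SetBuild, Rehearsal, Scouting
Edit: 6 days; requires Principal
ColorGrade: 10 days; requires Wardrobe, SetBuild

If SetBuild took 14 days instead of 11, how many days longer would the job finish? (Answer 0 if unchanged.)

Actual critical path: Scouting→SetBuild→Principal→Edit = 9+11+5+6 = 31 ⇒ 31 days.
Since SetBuild is critical, the +3 change carries straight to that chain (now 34 days).
No other chain overtakes it, so the finish is 34 days.
Change in finish: 34 − 31 = +3 days.

3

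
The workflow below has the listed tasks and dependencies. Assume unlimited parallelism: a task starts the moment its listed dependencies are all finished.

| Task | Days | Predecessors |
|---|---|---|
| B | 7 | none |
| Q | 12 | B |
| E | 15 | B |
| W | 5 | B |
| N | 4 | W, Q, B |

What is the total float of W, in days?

7

The longest chain is B→Q→N = 7+12+4 = 23; overall finish 23 days.
The longest chain containing W totals 16 days.
Slack of W = 14 − 7 = 7 days.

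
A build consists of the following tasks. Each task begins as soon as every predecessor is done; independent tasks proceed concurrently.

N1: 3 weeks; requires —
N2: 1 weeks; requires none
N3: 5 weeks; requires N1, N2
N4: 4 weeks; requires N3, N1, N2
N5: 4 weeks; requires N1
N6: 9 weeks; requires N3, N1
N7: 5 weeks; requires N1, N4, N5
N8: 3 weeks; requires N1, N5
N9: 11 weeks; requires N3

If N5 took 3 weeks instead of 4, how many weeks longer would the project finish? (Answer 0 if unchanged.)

0

As given, the longest chain is N1→N3→N9 = 3+5+11 = 19, so the finish is 19 weeks.
N5 has 7 weeks of float (longest path through it is 12).
That remains the longest chain; total 19 weeks.
Change in finish: 19 − 19 = +0 weeks.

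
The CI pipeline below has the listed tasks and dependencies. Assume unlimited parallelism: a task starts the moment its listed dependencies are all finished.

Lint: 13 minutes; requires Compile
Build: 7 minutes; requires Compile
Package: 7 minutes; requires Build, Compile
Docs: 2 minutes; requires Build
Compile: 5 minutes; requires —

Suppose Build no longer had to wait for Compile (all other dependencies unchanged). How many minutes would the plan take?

Original critical path: Compile→Build→Package = 5+7+7 = 19 ⇒ 19 minutes.
Without Compile→Build, Build's earliest start moves from 5 to 0.
The longest chain is now Compile→Lint = 5+13 = 18, so the plan takes 18 minutes.

18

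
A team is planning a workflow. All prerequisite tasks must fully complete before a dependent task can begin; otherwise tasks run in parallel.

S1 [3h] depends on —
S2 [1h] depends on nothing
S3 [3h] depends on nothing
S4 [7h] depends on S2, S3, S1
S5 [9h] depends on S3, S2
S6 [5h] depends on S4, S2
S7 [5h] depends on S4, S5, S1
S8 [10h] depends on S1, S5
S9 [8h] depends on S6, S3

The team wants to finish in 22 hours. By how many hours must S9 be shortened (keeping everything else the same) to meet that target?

1

Current finish: 23 hours; target: 22.
S9 is on every critical path, so each hour cut from S9 cuts the finish by one (this holds down to a finish of 22).
Need 23 − 22 = 1 hour off S9 → S9 becomes 7 hours, finish becomes 22.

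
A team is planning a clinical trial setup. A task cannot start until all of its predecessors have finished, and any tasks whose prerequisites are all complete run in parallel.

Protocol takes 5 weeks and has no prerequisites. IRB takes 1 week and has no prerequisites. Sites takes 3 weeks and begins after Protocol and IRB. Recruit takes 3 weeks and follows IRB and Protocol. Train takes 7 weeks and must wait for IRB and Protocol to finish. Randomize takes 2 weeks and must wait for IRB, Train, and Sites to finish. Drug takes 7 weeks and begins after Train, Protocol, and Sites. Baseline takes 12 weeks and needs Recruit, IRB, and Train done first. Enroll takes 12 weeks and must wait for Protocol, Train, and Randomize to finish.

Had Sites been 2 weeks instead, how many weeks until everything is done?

As given, the longest chain is Protocol→Train→Randomize→Enroll = 5+7+2+12 = 26, so the finish is 26 weeks.
Sites has 4 weeks of float (longest path through it is 22).
The critical path is still Protocol→Train→Randomize→Enroll; finish is now 26 weeks.

26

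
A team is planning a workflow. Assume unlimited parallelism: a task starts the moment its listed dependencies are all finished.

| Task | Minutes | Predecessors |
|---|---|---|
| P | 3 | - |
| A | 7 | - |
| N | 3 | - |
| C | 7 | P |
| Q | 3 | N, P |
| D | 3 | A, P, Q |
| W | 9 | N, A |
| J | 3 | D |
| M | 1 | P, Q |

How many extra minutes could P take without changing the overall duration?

The longest chain is A→W = 7+9 = 16; overall finish 16 minutes.
The longest chain containing P totals 12 minutes.
Slack of P = 4 − 0 = 4 minutes.

4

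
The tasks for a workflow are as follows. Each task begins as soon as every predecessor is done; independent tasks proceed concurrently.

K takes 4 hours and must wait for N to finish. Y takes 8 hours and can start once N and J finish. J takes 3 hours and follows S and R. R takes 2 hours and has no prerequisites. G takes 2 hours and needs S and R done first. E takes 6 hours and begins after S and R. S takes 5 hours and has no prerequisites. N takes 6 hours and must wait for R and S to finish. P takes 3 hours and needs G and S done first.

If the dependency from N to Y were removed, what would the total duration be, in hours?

16

With the dependency in place, S→N→Y = 5+6+8 = 19 sets the finish at 19 hours.
Without N→Y, Y's earliest start moves from 11 to 8.
After: S→J→Y = 5+3+8 = 16 → 16 hours.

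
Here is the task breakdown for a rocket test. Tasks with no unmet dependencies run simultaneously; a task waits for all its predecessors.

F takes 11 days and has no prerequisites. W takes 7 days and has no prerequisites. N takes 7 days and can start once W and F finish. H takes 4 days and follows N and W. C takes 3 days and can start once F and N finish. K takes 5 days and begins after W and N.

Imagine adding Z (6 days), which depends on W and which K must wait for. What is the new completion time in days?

Originally the job takes 23 days.
With Z inserted, K now waits for max(W, N, Z).
New critical path: F→N→K = 11+7+5 = 23 ⇒ 23 days.

23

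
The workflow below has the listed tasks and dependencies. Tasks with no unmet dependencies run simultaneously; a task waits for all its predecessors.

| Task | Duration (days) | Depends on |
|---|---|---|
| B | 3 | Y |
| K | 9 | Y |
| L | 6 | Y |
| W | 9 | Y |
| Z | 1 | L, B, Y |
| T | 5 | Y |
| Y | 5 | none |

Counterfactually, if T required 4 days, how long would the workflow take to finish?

As given, the longest chain is Y→W = 5+9 = 14, so the finish is 14 days.
T is off the critical path — its longest chain is 10 days, giving 4 of slack.
That remains the longest chain; total 14 days.

14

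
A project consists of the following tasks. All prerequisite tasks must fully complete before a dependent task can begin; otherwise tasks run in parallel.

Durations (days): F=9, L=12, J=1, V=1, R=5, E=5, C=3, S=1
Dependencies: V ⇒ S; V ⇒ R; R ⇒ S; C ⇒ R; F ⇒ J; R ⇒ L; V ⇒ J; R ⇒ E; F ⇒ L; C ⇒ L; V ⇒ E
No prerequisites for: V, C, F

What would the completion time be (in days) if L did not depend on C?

Before: longest chain F→L = 9+12 = 21, finish 21.
Dropping C→L doesn't change L's earliest start (9); another predecessor still binds.
New critical path: F→L = 9+12 = 21 ⇒ 21 days.

21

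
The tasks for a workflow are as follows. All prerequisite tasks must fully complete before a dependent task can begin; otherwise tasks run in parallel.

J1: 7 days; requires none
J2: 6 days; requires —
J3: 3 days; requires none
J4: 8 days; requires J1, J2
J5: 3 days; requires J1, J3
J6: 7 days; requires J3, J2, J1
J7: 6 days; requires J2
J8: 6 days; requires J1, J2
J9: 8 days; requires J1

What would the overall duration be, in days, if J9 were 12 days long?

Actual critical path: J1→J9 = 7+8 = 15 ⇒ 15 days.
Since J9 is critical, the +4 change carries straight to that chain (now 19 days).
No other chain overtakes it, so the finish is 19 days.

19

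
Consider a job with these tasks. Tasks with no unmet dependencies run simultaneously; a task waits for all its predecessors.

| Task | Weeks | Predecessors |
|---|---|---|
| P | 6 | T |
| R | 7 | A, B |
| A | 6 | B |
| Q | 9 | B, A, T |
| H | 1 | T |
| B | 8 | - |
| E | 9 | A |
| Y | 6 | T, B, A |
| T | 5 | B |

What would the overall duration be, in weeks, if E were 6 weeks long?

As given, the longest chain is B→A→E = 8+6+9 = 23, so the finish is 23 weeks.
E is on the critical path; changing it to 6 makes that path 20 weeks.
New critical path: B→A→Q = 8+6+9 = 23 ⇒ 23 weeks.

23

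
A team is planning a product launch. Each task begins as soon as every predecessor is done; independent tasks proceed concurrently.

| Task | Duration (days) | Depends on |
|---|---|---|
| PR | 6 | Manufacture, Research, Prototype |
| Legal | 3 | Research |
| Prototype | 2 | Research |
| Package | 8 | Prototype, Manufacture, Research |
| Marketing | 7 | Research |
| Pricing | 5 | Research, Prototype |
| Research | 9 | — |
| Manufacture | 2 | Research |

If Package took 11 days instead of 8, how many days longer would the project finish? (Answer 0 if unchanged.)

3

Baseline: Research→Prototype→Package = 9+2+8 = 19 → 19 days.
Since Package is critical, the +3 change carries straight to that chain (now 22 days).
That remains the longest chain; total 22 days.
Change in finish: 22 − 19 = +3 days.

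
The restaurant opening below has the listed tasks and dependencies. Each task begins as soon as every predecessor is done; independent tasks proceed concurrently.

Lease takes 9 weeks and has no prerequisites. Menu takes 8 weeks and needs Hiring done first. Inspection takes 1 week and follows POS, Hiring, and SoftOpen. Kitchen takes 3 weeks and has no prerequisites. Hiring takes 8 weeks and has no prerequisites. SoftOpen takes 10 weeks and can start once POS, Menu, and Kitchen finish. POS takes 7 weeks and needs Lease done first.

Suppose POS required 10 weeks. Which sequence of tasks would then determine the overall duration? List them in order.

Baseline: Lease→POS→SoftOpen→Inspection = 9+7+10+1 = 27 → 27 weeks.
POS lies on that path, so at 10 weeks the path becomes 30 weeks.
That remains the longest chain; total 30 weeks.

Lease, POS, SoftOpen, Inspection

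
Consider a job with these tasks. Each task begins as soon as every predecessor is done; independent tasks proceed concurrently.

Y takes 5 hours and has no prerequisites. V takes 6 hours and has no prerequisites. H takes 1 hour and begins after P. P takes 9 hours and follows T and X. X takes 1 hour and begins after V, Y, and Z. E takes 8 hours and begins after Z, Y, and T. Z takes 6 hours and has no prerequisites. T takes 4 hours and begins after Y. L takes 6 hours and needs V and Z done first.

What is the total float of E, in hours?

2

The longest chain is Y→T→P→H = 5+4+9+1 = 19; overall finish 19 hours.
The longest chain containing E totals 17 hours.
Float = 19 − 17 = 2.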